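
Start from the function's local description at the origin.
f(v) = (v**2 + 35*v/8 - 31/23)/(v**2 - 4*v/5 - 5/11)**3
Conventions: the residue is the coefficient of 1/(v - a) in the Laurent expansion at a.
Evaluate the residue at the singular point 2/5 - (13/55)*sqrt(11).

The factor v**2 - 4*v/5 - 5/11 splits as (v - a)(v - a') with a = 2/5 - (13/55)*sqrt(11), a' = 2/5 + (13/55)*sqrt(11). At the order-3 pole a set g(v) = (v - a)^3*f(v) = [v**2 + 35*v/8 - 31/23] / (v - a')^3.
Order-3 pole: residue = g''(a)/2; g''(2/5 - (13/55)*sqrt(11)) = -(37291375/273271648)*sqrt(11), so the residue is -(37291375/546543296)*sqrt(11).

The residue is -(37291375/546543296)*sqrt(11).


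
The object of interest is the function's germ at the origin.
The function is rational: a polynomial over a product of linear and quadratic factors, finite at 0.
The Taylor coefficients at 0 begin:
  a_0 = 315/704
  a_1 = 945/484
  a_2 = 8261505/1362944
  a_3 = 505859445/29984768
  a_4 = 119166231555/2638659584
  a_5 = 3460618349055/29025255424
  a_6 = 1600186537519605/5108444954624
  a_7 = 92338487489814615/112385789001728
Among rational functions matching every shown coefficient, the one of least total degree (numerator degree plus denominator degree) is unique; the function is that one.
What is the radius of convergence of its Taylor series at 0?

The radius of convergence is 9/4 - (1/28)*sqrt(2737).

No rational of total degree below 4 reproduces all 8 coefficients; solving the [0/4] Pade equations on them gives f(κ) = 5/(4*(κ - 4/3)**2*(κ**2 - 9*κ/2 + 11/7)), whose expansion matches every shown term.
Denominator factor (κ**2 - 9*κ/2 + 11/7): discriminant 391/28, real irrational roots 9/4 + (1/28)*sqrt(2737) and 9/4 - (1/28)*sqrt(2737); poles of order 1, moduli 9/4 + (1/28)*sqrt(2737) and 9/4 - (1/28)*sqrt(2737).
Denominator factor (κ - 4/3)^2: pole of order 2 at 4/3, modulus 4/3.
The radius of convergence is the smallest modulus among the singular points: 9/4 - (1/28)*sqrt(2737).


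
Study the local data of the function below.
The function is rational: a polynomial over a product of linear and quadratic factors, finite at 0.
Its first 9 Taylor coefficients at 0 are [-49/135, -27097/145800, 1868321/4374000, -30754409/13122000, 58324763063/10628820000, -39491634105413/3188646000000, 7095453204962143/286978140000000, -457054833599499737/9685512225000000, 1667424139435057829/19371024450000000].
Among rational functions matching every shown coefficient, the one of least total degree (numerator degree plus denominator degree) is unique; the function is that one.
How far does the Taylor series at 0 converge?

No rational of total degree below 7 reproduces all 9 coefficients; solving the [1/6] Pade equations on them gives f(z) = (19*z/8 + 27/35)/(z**2 - 11*z/10 - 9/7)**3, whose expansion matches every shown term.
Denominator factor (z**2 - 11*z/10 - 9/7)^3: discriminant 4447/700, real irrational roots 11/20 + (1/140)*sqrt(31129) and 11/20 - (1/140)*sqrt(31129); poles of order 3, moduli 11/20 + (1/140)*sqrt(31129) and -11/20 + (1/140)*sqrt(31129).
The radius of convergence is the smallest modulus among the singular points: -11/20 + (1/140)*sqrt(31129).

The radius of convergence is -11/20 + (1/140)*sqrt(31129).


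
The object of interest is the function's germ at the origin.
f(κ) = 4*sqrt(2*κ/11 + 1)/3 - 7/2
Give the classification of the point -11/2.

The term (4/3)*sqrt(1 - κ/(-11/2)) has argument 1 - -11/2/(-11/2) = 0 at -11/2: a square-root (algebraic, two-sheeted) branch point; the remaining terms are analytic or single-valued there.

The point is an algebraic (square-root) branch point.


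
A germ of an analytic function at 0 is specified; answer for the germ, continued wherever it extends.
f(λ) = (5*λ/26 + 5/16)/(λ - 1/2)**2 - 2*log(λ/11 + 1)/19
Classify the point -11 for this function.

The point is a logarithmic branch point.

The term (-2/19)*log(1 - λ/(-11)) has argument 1 - -11/(-11) = 0 at -11: a logarithmic (infinitely-sheeted) branch point; the remaining terms are analytic or single-valued there.


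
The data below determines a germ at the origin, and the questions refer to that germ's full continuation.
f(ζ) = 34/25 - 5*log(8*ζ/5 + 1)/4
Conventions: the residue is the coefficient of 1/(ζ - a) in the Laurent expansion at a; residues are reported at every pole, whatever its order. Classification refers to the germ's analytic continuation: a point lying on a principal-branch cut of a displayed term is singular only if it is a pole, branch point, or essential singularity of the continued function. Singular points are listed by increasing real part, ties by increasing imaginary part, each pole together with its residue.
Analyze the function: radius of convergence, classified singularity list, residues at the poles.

Radius of convergence at 0: 5/8.
At -5/8: a logarithmic branch point.

Branch term (-5/4)*log(1 - ζ/(-5/8)): its argument vanishes at ζ = -5/8, a logarithmic branch point, modulus 5/8.
The radius of convergence is the smallest modulus among the singular points: 5/8.


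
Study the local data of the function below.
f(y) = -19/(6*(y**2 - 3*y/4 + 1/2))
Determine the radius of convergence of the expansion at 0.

The radius of convergence is (1/2)*sqrt(2).

Denominator factor (y**2 - 3*y/4 + 1/2): discriminant -23/16, complex-conjugate roots (3/8) + ((1/8)*sqrt(23))*i and (3/8) - ((1/8)*sqrt(23))*i; poles of order 1, moduli (1/2)*sqrt(2) and (1/2)*sqrt(2).
The radius of convergence is the smallest modulus among the singular points: (1/2)*sqrt(2).


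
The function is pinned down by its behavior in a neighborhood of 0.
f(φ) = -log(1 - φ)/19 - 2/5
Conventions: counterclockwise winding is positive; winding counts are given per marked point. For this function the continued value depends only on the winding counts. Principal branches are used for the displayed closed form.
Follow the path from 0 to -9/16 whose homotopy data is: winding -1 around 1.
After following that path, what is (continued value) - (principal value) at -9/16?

The rational part is single-valued and drops out of the difference; each branch term changes only by its own monodromy.
(-1/19)*log(1 - φ/(1)): each positive loop around 1 adds 2*pi*i to the log, so winding -1 contributes (-1/19)*(-1)*2*pi*i = (2/19)*pi*i.
Summing the contributions at φ = -9/16 gives (2/19)*pi*i.

Continued minus principal equals (2/19)*pi*i.


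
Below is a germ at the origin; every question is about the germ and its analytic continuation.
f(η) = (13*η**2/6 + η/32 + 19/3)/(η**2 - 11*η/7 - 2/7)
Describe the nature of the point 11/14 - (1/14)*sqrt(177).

The denominator factor η**2 - 11*η/7 - 2/7 vanishes at 11/14 - (1/14)*sqrt(177) and appears to the power 1; the numerator there equals 30269/3136 - (2309/9408)*sqrt(177), nonzero, and no other factor vanishes.
Hence a pole whose order is the multiplicity, 1.

The point is a pole of order 1.


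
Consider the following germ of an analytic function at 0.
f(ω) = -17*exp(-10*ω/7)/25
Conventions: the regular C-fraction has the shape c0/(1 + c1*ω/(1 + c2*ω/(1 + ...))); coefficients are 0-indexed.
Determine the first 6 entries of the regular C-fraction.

The regular C-fraction coefficients are [-17/25, 10/7, -5/7, 5/21, -5/21, 1/7].

Taylor coefficients (expand at 0): a_0 = -17/25, a_1 = 34/35, a_2 = -34/49, a_3 = 340/1029, a_4 = -850/7203, a_5 = 1700/50421.
c0 = a_0 = -17/25. Peel one level at a time: if S = 1 + c*ω/S' with S'(0) = 1, then c is the ω-coefficient of S and S' = c*ω/(S - 1).
S_1 = c0/f = 1 + (10/7)*ω + (50/49)*ω^2 + ...; c1 = 10/7.
S_2 = c1*ω/(S_1 - 1) = 1 + (-5/7)*ω + (25/147)*ω^2 + ...; c2 = -5/7.
S_3 = c2*ω/(S_2 - 1) = 1 + (5/21)*ω + (25/441)*ω^2 + ...; c3 = 5/21.
S_4 = c3*ω/(S_3 - 1) = 1 + (-5/21)*ω + (5/147)*ω^2 + ...; c4 = -5/21.
S_5 = c4*ω/(S_4 - 1) = 1 + (1/7)*ω + ...; c5 = 1/7.


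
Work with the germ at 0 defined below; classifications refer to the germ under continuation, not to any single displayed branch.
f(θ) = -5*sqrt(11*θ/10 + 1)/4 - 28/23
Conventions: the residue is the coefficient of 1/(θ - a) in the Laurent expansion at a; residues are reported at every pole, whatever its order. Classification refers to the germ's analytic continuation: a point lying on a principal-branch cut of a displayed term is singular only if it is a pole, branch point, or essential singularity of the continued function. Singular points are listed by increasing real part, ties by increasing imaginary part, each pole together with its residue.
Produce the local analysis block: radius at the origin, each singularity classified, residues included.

Radius of convergence at 0: 10/11.
At -10/11: an algebraic (square-root) branch point.

Branch term (-5/4)*sqrt(1 - θ/(-10/11)): its argument vanishes at θ = -10/11, a square-root branch point, modulus 10/11.
The radius of convergence is the smallest modulus among the singular points: 10/11.


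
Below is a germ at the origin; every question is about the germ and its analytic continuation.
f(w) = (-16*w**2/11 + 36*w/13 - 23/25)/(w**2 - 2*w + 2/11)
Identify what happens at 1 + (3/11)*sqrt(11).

The point is a pole of order 1.

The denominator factor w**2 - 2*w + 2/11 vanishes at 1 + (3/11)*sqrt(11) and appears to the power 1; the numerator there equals -31279/39325 - (60/1573)*sqrt(11), nonzero, and no other factor vanishes.
Hence a pole whose order is the multiplicity, 1.


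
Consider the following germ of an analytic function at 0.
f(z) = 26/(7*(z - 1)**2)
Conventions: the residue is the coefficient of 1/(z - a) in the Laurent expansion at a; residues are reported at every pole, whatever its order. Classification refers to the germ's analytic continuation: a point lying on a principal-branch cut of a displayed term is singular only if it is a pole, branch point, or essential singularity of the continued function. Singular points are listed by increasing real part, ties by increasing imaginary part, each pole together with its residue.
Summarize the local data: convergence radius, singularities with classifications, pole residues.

Denominator factor (z - 1)^2: pole of order 2 at 1, modulus 1.
The radius of convergence is the smallest modulus among the singular points: 1.
At the order-2 pole 1 set g(z) = (z - (1))^2*f(z) = 26/7.
Order-2 pole: residue = g'(a); g'(1) = 0, so the residue is 0.

Radius of convergence at 0: 1.
At 1: a pole of order 2; residue 0.


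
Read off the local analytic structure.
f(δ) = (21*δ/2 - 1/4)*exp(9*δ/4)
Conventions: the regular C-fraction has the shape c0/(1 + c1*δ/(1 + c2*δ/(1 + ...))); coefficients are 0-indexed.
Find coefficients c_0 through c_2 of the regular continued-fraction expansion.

The regular C-fraction coefficients are [-1/4, 159/4, -17835/424].

Taylor coefficients (expand at 0): a_0 = -1/4, a_1 = 159/16, a_2 = 2943/128.
c0 = a_0 = -1/4. Peel one level at a time: if S = 1 + c*δ/S' with S'(0) = 1, then c is the δ-coefficient of S and S' = c*δ/(S - 1).
S_1 = c0/f = 1 + (159/4)*δ + (53505/32)*δ^2 + ...; c1 = 159/4.
S_2 = c1*δ/(S_1 - 1) = 1 + (-17835/424)*δ + ...; c2 = -17835/424.


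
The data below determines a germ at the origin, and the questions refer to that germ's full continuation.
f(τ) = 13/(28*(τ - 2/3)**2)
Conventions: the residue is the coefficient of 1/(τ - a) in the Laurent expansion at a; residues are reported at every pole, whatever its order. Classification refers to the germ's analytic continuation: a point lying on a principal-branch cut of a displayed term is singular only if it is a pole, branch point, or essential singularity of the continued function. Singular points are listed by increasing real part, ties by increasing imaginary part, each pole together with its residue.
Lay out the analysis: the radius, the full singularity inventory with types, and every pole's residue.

Radius of convergence at 0: 2/3.
At 2/3: a pole of order 2; residue 0.

Denominator factor (τ - 2/3)^2: pole of order 2 at 2/3, modulus 2/3.
The radius of convergence is the smallest modulus among the singular points: 2/3.
At the order-2 pole 2/3 set g(τ) = (τ - (2/3))^2*f(τ) = 13/28.
Order-2 pole: residue = g'(a); g'(2/3) = 0, so the residue is 0.


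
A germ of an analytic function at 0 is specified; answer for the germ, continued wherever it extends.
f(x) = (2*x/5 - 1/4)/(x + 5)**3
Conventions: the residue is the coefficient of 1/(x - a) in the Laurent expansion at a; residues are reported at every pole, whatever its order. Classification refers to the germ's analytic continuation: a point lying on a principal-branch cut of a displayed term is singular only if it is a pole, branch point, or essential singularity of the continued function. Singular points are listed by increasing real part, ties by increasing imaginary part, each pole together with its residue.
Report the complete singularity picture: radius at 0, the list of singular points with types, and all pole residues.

Radius of convergence at 0: 5.
At -5: a pole of order 3; residue 0.

Denominator factor (x + 5)^3: pole of order 3 at -5, modulus 5.
The radius of convergence is the smallest modulus among the singular points: 5.
At the order-3 pole -5 set g(x) = (x - (-5))^3*f(x) = 2*x/5 - 1/4.
Order-3 pole: residue = g''(a)/2; g''(-5) = 0, so the residue is 0.


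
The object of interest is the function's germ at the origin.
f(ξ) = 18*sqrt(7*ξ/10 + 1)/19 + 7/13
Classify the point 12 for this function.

The point is a regular point.

There is no denominator, hence no pole anywhere.
Branch term sqrt(1 - ξ/(-10/7)): argument at 12 is 47/5, nonzero, so 12 is not its branch point (a point on a principal cut is still regular for the continued germ).
So the germ continues analytically to 12.


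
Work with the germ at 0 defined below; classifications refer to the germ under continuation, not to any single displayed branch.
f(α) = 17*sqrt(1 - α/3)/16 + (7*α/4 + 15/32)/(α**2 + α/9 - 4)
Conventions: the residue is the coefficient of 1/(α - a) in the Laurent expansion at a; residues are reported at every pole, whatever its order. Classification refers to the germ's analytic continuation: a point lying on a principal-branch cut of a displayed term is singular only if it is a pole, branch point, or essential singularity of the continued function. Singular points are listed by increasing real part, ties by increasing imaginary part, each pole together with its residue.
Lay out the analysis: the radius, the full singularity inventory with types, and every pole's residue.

Denominator factor (α**2 + α/9 - 4): discriminant 1297/81, real irrational roots -1/18 + (1/18)*sqrt(1297) and -1/18 - (1/18)*sqrt(1297); poles of order 1, moduli -1/18 + (1/18)*sqrt(1297) and 1/18 + (1/18)*sqrt(1297).
Branch term (17/16)*sqrt(1 - α/(3)): its argument vanishes at α = 3, a square-root branch point, modulus 3.
The radius of convergence is the smallest modulus among the singular points: -1/18 + (1/18)*sqrt(1297).
The branch term is analytic at -1/18 - (1/18)*sqrt(1297) and contributes nothing to the residue; only the rational part matters.
The factor α**2 + α/9 - 4 splits as (α - a)(α - a') with a = -1/18 - (1/18)*sqrt(1297), a' = -1/18 + (1/18)*sqrt(1297). At the order-1 pole a set g(α) = (α - a)*(rational part) = [7*α/4 + 15/32] / (α - a').
Simple pole: residue = g(a) at a = -1/18 - (1/18)*sqrt(1297), which is 7/8 - (107/41504)*sqrt(1297).
The branch term is analytic at -1/18 + (1/18)*sqrt(1297) and contributes nothing to the residue; only the rational part matters.
The factor α**2 + α/9 - 4 splits as (α - a)(α - a') with a = -1/18 + (1/18)*sqrt(1297), a' = -1/18 - (1/18)*sqrt(1297). At the order-1 pole a set g(α) = (α - a)*(rational part) = [7*α/4 + 15/32] / (α - a').
Simple pole: residue = g(a) at a = -1/18 + (1/18)*sqrt(1297), which is 7/8 + (107/41504)*sqrt(1297).
List the singular points by increasing real part (a conjugate pair: the negative imaginary part first).

Radius of convergence at 0: -1/18 + (1/18)*sqrt(1297).
At -1/18 - (1/18)*sqrt(1297): a pole of order 1; residue 7/8 - (107/41504)*sqrt(1297).
At -1/18 + (1/18)*sqrt(1297): a pole of order 1; residue 7/8 + (107/41504)*sqrt(1297).
At 3: an algebraic (square-root) branch point.


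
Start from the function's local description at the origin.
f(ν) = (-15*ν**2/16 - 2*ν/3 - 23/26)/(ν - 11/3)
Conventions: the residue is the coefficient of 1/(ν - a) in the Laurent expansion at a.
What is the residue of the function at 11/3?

At the order-1 pole 11/3 set g(ν) = (ν - (11/3))*f(ν) = -15*ν**2/16 - 2*ν/3 - 23/26.
Simple pole: residue = g(a) at a = 11/3, which is -29827/1872.

The residue is -29827/1872.


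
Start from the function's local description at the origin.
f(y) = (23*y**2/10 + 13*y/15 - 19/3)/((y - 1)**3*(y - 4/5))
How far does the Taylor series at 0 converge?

The radius of convergence is 4/5.

Denominator factor (y - 1)^3: pole of order 3 at 1, modulus 1.
Denominator factor (y - 4/5): pole of order 1 at 4/5, modulus 4/5.
The radius of convergence is the smallest modulus among the singular points: 4/5.


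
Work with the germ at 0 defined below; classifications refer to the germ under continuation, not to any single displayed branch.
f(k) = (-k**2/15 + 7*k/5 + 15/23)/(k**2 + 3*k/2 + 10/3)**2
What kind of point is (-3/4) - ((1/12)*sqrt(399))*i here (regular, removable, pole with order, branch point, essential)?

The denominator factor k**2 + 3*k/2 + 10/3 vanishes at (-3/4) - ((1/12)*sqrt(399))*i and appears to the power 2; the numerator there equals (-415/1656) - ((1/8)*sqrt(399))*i, nonzero, and no other factor vanishes.
Hence a pole whose order is the multiplicity, 2.

The point is a pole of order 2.


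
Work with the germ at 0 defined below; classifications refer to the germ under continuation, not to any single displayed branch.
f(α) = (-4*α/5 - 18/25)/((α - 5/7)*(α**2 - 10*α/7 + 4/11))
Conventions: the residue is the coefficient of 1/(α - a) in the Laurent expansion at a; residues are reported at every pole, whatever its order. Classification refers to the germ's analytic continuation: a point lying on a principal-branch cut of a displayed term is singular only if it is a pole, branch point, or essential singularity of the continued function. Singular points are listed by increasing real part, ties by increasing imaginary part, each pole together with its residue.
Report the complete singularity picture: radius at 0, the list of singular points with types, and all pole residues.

Radius of convergence at 0: 5/7 - (1/77)*sqrt(869).
At 5/7 - (1/77)*sqrt(869): a pole of order 1; residue -8701/1975 + (14/395)*sqrt(869).
At 5/7: a pole of order 1; residue 17402/1975.
At 5/7 + (1/77)*sqrt(869): a pole of order 1; residue -8701/1975 - (14/395)*sqrt(869).

Denominator factor (α - 5/7): pole of order 1 at 5/7, modulus 5/7.
Denominator factor (α**2 - 10*α/7 + 4/11): discriminant 316/539, real irrational roots 5/7 + (1/77)*sqrt(869) and 5/7 - (1/77)*sqrt(869); poles of order 1, moduli 5/7 + (1/77)*sqrt(869) and 5/7 - (1/77)*sqrt(869).
The radius of convergence is the smallest modulus among the singular points: 5/7 - (1/77)*sqrt(869).
The factor α**2 - 10*α/7 + 4/11 splits as (α - a)(α - a') with a = 5/7 - (1/77)*sqrt(869), a' = 5/7 + (1/77)*sqrt(869). At the order-1 pole a set g(α) = (α - a)*f(α) = [(-4*α/5 - 18/25)/(α - 5/7)] / (α - a').
Simple pole: residue = g(a) at a = 5/7 - (1/77)*sqrt(869), which is -8701/1975 + (14/395)*sqrt(869).
At the order-1 pole 5/7 set g(α) = (α - (5/7))*f(α) = (-4*α/5 - 18/25)/(α**2 - 10*α/7 + 4/11).
Simple pole: residue = g(a) at a = 5/7, which is 17402/1975.
The factor α**2 - 10*α/7 + 4/11 splits as (α - a)(α - a') with a = 5/7 + (1/77)*sqrt(869), a' = 5/7 - (1/77)*sqrt(869). At the order-1 pole a set g(α) = (α - a)*f(α) = [(-4*α/5 - 18/25)/(α - 5/7)] / (α - a').
Simple pole: residue = g(a) at a = 5/7 + (1/77)*sqrt(869), which is -8701/1975 - (14/395)*sqrt(869).
List the singular points by increasing real part (a conjugate pair: the negative imaginary part first).


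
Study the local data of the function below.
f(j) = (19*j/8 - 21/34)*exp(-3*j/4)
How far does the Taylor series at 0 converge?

The radius of convergence is infinite.

The factor exp(-3*j/4) is entire and contributes no finite singular point.
The polynomial part has no poles.
No finite singular points: the Taylor series at 0 converges everywhere.


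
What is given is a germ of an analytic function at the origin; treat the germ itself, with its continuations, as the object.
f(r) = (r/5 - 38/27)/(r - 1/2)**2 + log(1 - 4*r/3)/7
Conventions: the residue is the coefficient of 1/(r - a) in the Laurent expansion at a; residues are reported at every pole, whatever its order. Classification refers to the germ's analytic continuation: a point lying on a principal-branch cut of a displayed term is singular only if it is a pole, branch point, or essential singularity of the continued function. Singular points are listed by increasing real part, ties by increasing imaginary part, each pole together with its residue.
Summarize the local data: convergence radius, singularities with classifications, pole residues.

Denominator factor (r - 1/2)^2: pole of order 2 at 1/2, modulus 1/2.
Branch term (1/7)*log(1 - r/(3/4)): its argument vanishes at r = 3/4, a logarithmic branch point, modulus 3/4.
The radius of convergence is the smallest modulus among the singular points: 1/2.
The branch term is analytic at 1/2 and contributes nothing to the residue; only the rational part matters.
At the order-2 pole 1/2 set g(r) = (r - (1/2))^2*(rational part) = r/5 - 38/27.
Order-2 pole: residue = g'(a); g'(1/2) = 1/5, so the residue is 1/5.
List the singular points by increasing real part (a conjugate pair: the negative imaginary part first).

Radius of convergence at 0: 1/2.
At 1/2: a pole of order 2; residue 1/5.
At 3/4: a logarithmic branch point.


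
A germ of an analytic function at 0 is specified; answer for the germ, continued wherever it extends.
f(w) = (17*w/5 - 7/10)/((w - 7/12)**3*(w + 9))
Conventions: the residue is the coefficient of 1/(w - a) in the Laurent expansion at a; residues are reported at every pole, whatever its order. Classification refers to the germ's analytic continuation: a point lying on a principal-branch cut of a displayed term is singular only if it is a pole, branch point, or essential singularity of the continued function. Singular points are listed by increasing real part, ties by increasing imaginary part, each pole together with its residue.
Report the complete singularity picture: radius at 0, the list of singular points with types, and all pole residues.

Radius of convergence at 0: 7/12.
At -9: a pole of order 1; residue 270432/7604375.
At 7/12: a pole of order 3; residue -270432/7604375.

Denominator factor (w - 7/12)^3: pole of order 3 at 7/12, modulus 7/12.
Denominator factor (w + 9): pole of order 1 at -9, modulus 9.
The radius of convergence is the smallest modulus among the singular points: 7/12.
At the order-1 pole -9 set g(w) = (w - (-9))*f(w) = (17*w/5 - 7/10)/(w - 7/12)**3.
Simple pole: residue = g(a) at a = -9, which is 270432/7604375.
At the order-3 pole 7/12 set g(w) = (w - (7/12))^3*f(w) = (17*w/5 - 7/10)/(w + 9).
Order-3 pole: residue = g''(a)/2; g''(7/12) = -540864/7604375, so the residue is -270432/7604375.
List the singular points by increasing real part (a conjugate pair: the negative imaginary part first).


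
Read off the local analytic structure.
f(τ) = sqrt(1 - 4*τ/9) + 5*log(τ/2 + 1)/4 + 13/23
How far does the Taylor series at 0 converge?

The radius of convergence is 2.

Branch term (1)*sqrt(1 - τ/(9/4)): its argument vanishes at τ = 9/4, a square-root branch point, modulus 9/4.
Branch term (5/4)*log(1 - τ/(-2)): its argument vanishes at τ = -2, a logarithmic branch point, modulus 2.
The radius of convergence is the smallest modulus among the singular points: 2.


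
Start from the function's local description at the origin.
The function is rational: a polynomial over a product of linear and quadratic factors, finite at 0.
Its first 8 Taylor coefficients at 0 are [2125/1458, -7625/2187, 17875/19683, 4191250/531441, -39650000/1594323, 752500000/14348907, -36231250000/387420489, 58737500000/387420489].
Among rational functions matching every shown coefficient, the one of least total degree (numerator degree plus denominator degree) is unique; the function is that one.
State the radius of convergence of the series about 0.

No rational of total degree below 5 reproduces all 8 coefficients; solving the [2/3] Pade equations on them gives f(ψ) = (-31*ψ**2/8 + ψ + 17/16)/(ψ + 9/10)**3, whose expansion matches every shown term.
Denominator factor (ψ + 9/10)^3: pole of order 3 at -9/10, modulus 9/10.
The radius of convergence is the smallest modulus among the singular points: 9/10.

The radius of convergence is 9/10.


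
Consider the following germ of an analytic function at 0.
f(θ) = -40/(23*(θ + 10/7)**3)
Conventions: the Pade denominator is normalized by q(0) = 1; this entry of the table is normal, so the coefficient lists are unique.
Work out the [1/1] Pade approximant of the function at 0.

Taylor coefficients needed (expand at 0): a_0 = -343/575, a_1 = 7203/5750, a_2 = -50421/28750.
Write the denominator as Q(θ) = 1 + q1*θ. Requiring Q*f - P = O(θ^3) with deg P <= 1 kills the coefficients of θ^2..θ^2 in Q*f:
  θ^2: a_2 + q1*a_1 = 0, i.e. -50421/28750 + (7203/5750)*q1 = 0.
Solving this linear system: q1 = 7/5.
The numerator is Q*f truncated at degree 1: P0 = a_0 = -343/575; P1 = a_1 + q1*a_0 = 2401/5750.

The Pade approximant has numerator coefficients [-343/575, 2401/5750]; denominator coefficients [1, 7/5].


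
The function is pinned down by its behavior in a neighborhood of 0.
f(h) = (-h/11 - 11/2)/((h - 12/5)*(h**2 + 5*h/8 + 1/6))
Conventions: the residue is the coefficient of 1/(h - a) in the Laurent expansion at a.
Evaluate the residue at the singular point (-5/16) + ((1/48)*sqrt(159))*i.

The factor h**2 + 5*h/8 + 1/6 splits as (h - a)(h - a') with a = (-5/16) + ((1/48)*sqrt(159))*i, a' = (-5/16) - ((1/48)*sqrt(159))*i. At the order-1 pole a set g(h) = (h - a)*f(h) = [(-h/11 - 11/2)/(h - 12/5)] / (h - a').
Simple pole: residue = g(a) at a = (-5/16) + ((1/48)*sqrt(159))*i, which is (9435/24508) - ((35605/118084)*sqrt(159))*i.

The residue is (9435/24508) - ((35605/118084)*sqrt(159))*i.


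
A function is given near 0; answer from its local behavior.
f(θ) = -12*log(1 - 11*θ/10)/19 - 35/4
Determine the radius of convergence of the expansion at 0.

The radius of convergence is 10/11.

Branch term (-12/19)*log(1 - θ/(10/11)): its argument vanishes at θ = 10/11, a logarithmic branch point, modulus 10/11.
The radius of convergence is the smallest modulus among the singular points: 10/11.


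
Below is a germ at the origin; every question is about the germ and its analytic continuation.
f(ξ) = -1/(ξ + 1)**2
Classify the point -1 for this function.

The point is a pole of order 2.

The denominator factor ξ + 1 vanishes at -1 and appears to the power 2; the numerator there equals -1, nonzero, and no other factor vanishes.
Hence a pole whose order is the multiplicity, 2.


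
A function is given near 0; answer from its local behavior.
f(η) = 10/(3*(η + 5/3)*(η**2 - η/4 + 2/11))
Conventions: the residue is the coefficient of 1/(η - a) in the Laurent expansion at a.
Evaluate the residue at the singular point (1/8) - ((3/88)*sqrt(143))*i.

The factor η**2 - η/4 + 2/11 splits as (η - a)(η - a') with a = (1/8) - ((3/88)*sqrt(143))*i, a' = (1/8) + ((3/88)*sqrt(143))*i. At the order-1 pole a set g(η) = (η - a)*f(η) = [10/(3*(η + 5/3))] / (η - a').
Simple pole: residue = g(a) at a = (1/8) - ((3/88)*sqrt(143))*i, which is (-660/1337) + ((9460/52143)*sqrt(143))*i.

The residue is (-660/1337) + ((9460/52143)*sqrt(143))*i.


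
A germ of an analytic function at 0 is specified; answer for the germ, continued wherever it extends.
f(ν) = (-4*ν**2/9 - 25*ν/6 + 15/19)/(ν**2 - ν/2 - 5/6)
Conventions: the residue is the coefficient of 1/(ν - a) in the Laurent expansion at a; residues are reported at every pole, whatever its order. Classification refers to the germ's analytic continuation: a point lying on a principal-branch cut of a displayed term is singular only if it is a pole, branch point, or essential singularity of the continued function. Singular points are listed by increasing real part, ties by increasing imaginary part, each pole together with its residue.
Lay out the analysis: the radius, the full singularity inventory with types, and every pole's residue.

Radius of convergence at 0: -1/4 + (1/12)*sqrt(129).
At 1/4 - (1/12)*sqrt(129): a pole of order 1; residue -79/36 + (2783/88236)*sqrt(129).
At 1/4 + (1/12)*sqrt(129): a pole of order 1; residue -79/36 - (2783/88236)*sqrt(129).

Denominator factor (ν**2 - ν/2 - 5/6): discriminant 43/12, real irrational roots 1/4 + (1/12)*sqrt(129) and 1/4 - (1/12)*sqrt(129); poles of order 1, moduli 1/4 + (1/12)*sqrt(129) and -1/4 + (1/12)*sqrt(129).
The radius of convergence is the smallest modulus among the singular points: -1/4 + (1/12)*sqrt(129).
The factor ν**2 - ν/2 - 5/6 splits as (ν - a)(ν - a') with a = 1/4 - (1/12)*sqrt(129), a' = 1/4 + (1/12)*sqrt(129). At the order-1 pole a set g(ν) = (ν - a)*f(ν) = [-4*ν**2/9 - 25*ν/6 + 15/19] / (ν - a').
Simple pole: residue = g(a) at a = 1/4 - (1/12)*sqrt(129), which is -79/36 + (2783/88236)*sqrt(129).
The factor ν**2 - ν/2 - 5/6 splits as (ν - a)(ν - a') with a = 1/4 + (1/12)*sqrt(129), a' = 1/4 - (1/12)*sqrt(129). At the order-1 pole a set g(ν) = (ν - a)*f(ν) = [-4*ν**2/9 - 25*ν/6 + 15/19] / (ν - a').
Simple pole: residue = g(a) at a = 1/4 + (1/12)*sqrt(129), which is -79/36 - (2783/88236)*sqrt(129).
List the singular points by increasing real part (a conjugate pair: the negative imaginary part first).


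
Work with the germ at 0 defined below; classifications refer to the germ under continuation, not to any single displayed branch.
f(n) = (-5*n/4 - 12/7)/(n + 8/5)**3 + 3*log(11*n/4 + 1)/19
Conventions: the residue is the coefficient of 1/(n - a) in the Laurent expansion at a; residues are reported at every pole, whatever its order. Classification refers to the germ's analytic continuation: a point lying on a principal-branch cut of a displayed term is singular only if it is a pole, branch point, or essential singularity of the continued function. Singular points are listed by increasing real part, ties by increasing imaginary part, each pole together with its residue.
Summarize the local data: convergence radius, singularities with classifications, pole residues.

Denominator factor (n + 8/5)^3: pole of order 3 at -8/5, modulus 8/5.
Branch term (3/19)*log(1 - n/(-4/11)): its argument vanishes at n = -4/11, a logarithmic branch point, modulus 4/11.
The radius of convergence is the smallest modulus among the singular points: 4/11.
The branch term is analytic at -8/5 and contributes nothing to the residue; only the rational part matters.
At the order-3 pole -8/5 set g(n) = (n - (-8/5))^3*(rational part) = -5*n/4 - 12/7.
Order-3 pole: residue = g''(a)/2; g''(-8/5) = 0, so the residue is 0.
List the singular points by increasing real part (a conjugate pair: the negative imaginary part first).

Radius of convergence at 0: 4/11.
At -8/5: a pole of order 3; residue 0.
At -4/11: a logarithmic branch point.


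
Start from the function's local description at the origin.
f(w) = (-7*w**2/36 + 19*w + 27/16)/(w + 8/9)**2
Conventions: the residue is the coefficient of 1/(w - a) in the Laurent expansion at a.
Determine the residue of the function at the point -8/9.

The residue is 1567/81.

At the order-2 pole -8/9 set g(w) = (w - (-8/9))^2*f(w) = -7*w**2/36 + 19*w + 27/16.
Order-2 pole: residue = g'(a); g'(-8/9) = 1567/81, so the residue is 1567/81.


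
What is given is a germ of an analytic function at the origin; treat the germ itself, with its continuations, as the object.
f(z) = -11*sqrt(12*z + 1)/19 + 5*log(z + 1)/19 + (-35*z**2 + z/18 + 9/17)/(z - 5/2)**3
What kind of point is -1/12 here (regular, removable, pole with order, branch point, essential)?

The term (-11/19)*sqrt(1 - z/(-1/12)) has argument 1 - -1/12/(-1/12) = 0 at -1/12: a square-root (algebraic, two-sheeted) branch point; the remaining terms are analytic or single-valued there.

The point is an algebraic (square-root) branch point.


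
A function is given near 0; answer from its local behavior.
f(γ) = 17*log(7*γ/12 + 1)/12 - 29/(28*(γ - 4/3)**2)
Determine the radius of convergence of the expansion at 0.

The radius of convergence is 4/3.

Denominator factor (γ - 4/3)^2: pole of order 2 at 4/3, modulus 4/3.
Branch term (17/12)*log(1 - γ/(-12/7)): its argument vanishes at γ = -12/7, a logarithmic branch point, modulus 12/7.
The radius of convergence is the smallest modulus among the singular points: 4/3.


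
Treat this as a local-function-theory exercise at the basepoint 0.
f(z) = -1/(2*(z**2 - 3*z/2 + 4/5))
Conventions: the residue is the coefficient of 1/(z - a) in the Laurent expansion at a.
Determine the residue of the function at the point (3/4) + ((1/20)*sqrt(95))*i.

The residue is ((1/19)*sqrt(95))*i.

The factor z**2 - 3*z/2 + 4/5 splits as (z - a)(z - a') with a = (3/4) + ((1/20)*sqrt(95))*i, a' = (3/4) - ((1/20)*sqrt(95))*i. At the order-1 pole a set g(z) = (z - a)*f(z) = [-1/2] / (z - a').
Simple pole: residue = g(a) at a = (3/4) + ((1/20)*sqrt(95))*i, which is ((1/19)*sqrt(95))*i.


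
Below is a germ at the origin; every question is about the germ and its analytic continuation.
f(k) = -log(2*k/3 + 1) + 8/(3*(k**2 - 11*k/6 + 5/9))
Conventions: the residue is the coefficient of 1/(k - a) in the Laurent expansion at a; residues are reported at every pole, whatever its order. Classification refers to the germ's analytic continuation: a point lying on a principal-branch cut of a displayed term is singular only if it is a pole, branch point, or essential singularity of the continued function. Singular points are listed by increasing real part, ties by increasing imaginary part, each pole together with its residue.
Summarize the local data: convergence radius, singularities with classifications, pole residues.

Radius of convergence at 0: 11/12 - (1/12)*sqrt(41).
At -3/2: a logarithmic branch point.
At 11/12 - (1/12)*sqrt(41): a pole of order 1; residue -(16/41)*sqrt(41).
At 11/12 + (1/12)*sqrt(41): a pole of order 1; residue (16/41)*sqrt(41).

Denominator factor (k**2 - 11*k/6 + 5/9): discriminant 41/36, real irrational roots 11/12 + (1/12)*sqrt(41) and 11/12 - (1/12)*sqrt(41); poles of order 1, moduli 11/12 + (1/12)*sqrt(41) and 11/12 - (1/12)*sqrt(41).
Branch term (-1)*log(1 - k/(-3/2)): its argument vanishes at k = -3/2, a logarithmic branch point, modulus 3/2.
The radius of convergence is the smallest modulus among the singular points: 11/12 - (1/12)*sqrt(41).
The branch term is analytic at 11/12 - (1/12)*sqrt(41) and contributes nothing to the residue; only the rational part matters.
The factor k**2 - 11*k/6 + 5/9 splits as (k - a)(k - a') with a = 11/12 - (1/12)*sqrt(41), a' = 11/12 + (1/12)*sqrt(41). At the order-1 pole a set g(k) = (k - a)*(rational part) = [8/3] / (k - a').
Simple pole: residue = g(a) at a = 11/12 - (1/12)*sqrt(41), which is -(16/41)*sqrt(41).
The branch term is analytic at 11/12 + (1/12)*sqrt(41) and contributes nothing to the residue; only the rational part matters.
The factor k**2 - 11*k/6 + 5/9 splits as (k - a)(k - a') with a = 11/12 + (1/12)*sqrt(41), a' = 11/12 - (1/12)*sqrt(41). At the order-1 pole a set g(k) = (k - a)*(rational part) = [8/3] / (k - a').
Simple pole: residue = g(a) at a = 11/12 + (1/12)*sqrt(41), which is (16/41)*sqrt(41).
List the singular points by increasing real part (a conjugate pair: the negative imaginary part first).


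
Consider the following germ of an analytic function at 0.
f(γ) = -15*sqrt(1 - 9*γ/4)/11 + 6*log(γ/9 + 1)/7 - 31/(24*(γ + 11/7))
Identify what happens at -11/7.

The point is a pole of order 1.

The denominator factor γ + 11/7 vanishes at -11/7 and appears to the power 1; the numerator there equals -31/24, nonzero, and no other factor vanishes.
The branch terms are analytic at this point.
Hence a pole whose order is the multiplicity, 1.


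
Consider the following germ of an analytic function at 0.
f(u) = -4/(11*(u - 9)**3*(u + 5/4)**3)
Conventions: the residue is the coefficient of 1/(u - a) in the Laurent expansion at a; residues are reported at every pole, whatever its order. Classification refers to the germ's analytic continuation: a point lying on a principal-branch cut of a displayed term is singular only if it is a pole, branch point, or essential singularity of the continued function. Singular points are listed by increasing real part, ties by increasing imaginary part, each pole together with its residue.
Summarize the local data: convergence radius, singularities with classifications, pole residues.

Radius of convergence at 0: 5/4.
At -5/4: a pole of order 3; residue 24576/1274418211.
At 9: a pole of order 3; residue -24576/1274418211.

Denominator factor (u + 5/4)^3: pole of order 3 at -5/4, modulus 5/4.
Denominator factor (u - 9)^3: pole of order 3 at 9, modulus 9.
The radius of convergence is the smallest modulus among the singular points: 5/4.
At the order-3 pole -5/4 set g(u) = (u - (-5/4))^3*f(u) = -4/(11*(u - 9)**3).
Order-3 pole: residue = g''(a)/2; g''(-5/4) = 49152/1274418211, so the residue is 24576/1274418211.
At the order-3 pole 9 set g(u) = (u - (9))^3*f(u) = -4/(11*(u + 5/4)**3).
Order-3 pole: residue = g''(a)/2; g''(9) = -49152/1274418211, so the residue is -24576/1274418211.
List the singular points by increasing real part (a conjugate pair: the negative imaginary part first).


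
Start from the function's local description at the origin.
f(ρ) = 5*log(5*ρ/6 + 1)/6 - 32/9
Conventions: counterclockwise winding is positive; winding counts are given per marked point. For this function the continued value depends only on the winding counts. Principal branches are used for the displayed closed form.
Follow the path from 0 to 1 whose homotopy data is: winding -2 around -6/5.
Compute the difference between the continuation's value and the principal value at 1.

Continued minus principal equals -(10/3)*pi*i.

The rational part is single-valued and drops out of the difference; each branch term changes only by its own monodromy.
(5/6)*log(1 - ρ/(-6/5)): each positive loop around -6/5 adds 2*pi*i to the log, so winding -2 contributes (5/6)*(-2)*2*pi*i = -(10/3)*pi*i.
Summing the contributions at ρ = 1 gives -(10/3)*pi*i.


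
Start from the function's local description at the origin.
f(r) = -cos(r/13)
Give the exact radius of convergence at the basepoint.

The radius of convergence is infinite.

The factor cos(r/13) is entire and contributes no finite singular point.
The polynomial part has no poles.
No finite singular points: the Taylor series at 0 converges everywhere.


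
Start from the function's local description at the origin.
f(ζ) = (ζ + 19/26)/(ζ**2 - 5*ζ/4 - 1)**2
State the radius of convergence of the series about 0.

Denominator factor (ζ**2 - 5*ζ/4 - 1)^2: discriminant 89/16, real irrational roots 5/8 + (1/8)*sqrt(89) and 5/8 - (1/8)*sqrt(89); poles of order 2, moduli 5/8 + (1/8)*sqrt(89) and -5/8 + (1/8)*sqrt(89).
The radius of convergence is the smallest modulus among the singular points: -5/8 + (1/8)*sqrt(89).

The radius of convergence is -5/8 + (1/8)*sqrt(89).


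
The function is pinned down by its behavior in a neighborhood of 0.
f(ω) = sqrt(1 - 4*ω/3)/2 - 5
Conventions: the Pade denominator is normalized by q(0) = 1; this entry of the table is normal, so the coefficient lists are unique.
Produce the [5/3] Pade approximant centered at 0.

Taylor coefficients needed (expand at 0): a_0 = -9/2, a_1 = -1/3, a_2 = -1/9, a_3 = -2/27, a_4 = -5/81, a_5 = -14/243, a_6 = -14/243, a_7 = -44/729, a_8 = -143/2187.
Write the denominator as Q(ω) = 1 + q1*ω + q2*ω^2 + q3*ω^3. Requiring Q*f - P = O(ω^9) with deg P <= 5 kills the coefficients of ω^6..ω^8 in Q*f:
  ω^6: a_6 + q1*a_5 + q2*a_4 + q3*a_3 = 0, i.e. -14/243 + (-14/243)*q1 + (-5/81)*q2 + (-2/27)*q3 = 0.
  ω^7: a_7 + q1*a_6 + q2*a_5 + q3*a_4 = 0, i.e. -44/729 + (-14/243)*q1 + (-14/243)*q2 + (-5/81)*q3 = 0.
  ω^8: a_8 + q1*a_7 + q2*a_6 + q3*a_5 = 0, i.e. -143/2187 + (-44/729)*q1 + (-14/243)*q2 + (-14/243)*q3 = 0.
Solving this linear system: q1 = -9/4, q2 = 3/2, q3 = -5/18.
The numerator is Q*f truncated at degree 5: P0 = a_0 = -9/2; P1 = a_1 + q1*a_0 = 235/24; P2 = a_2 + q1*a_1 + q2*a_0 = -55/9; P3 = a_3 + q1*a_2 + q2*a_1 + q3*a_0 = 25/27; P4 = a_4 + q1*a_3 + q2*a_2 + q3*a_1 = 5/162; P5 = a_5 + q1*a_4 + q2*a_3 + q3*a_2 = 1/972.

The Pade approximant has numerator coefficients [-9/2, 235/24, -55/9, 25/27, 5/162, 1/972]; denominator coefficients [1, -9/4, 3/2, -5/18].
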